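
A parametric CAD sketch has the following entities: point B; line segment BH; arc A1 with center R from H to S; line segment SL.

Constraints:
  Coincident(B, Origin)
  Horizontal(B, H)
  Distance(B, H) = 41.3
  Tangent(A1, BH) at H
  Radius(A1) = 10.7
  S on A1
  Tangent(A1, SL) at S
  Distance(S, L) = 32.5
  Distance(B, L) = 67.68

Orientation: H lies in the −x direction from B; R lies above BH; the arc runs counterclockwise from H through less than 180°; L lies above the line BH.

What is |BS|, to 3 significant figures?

36.9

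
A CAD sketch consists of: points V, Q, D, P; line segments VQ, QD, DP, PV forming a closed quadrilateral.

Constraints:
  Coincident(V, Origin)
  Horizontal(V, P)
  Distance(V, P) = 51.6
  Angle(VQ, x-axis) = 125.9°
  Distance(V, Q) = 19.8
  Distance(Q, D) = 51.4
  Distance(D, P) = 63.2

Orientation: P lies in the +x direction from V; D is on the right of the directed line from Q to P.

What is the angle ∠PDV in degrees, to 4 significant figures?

54.66°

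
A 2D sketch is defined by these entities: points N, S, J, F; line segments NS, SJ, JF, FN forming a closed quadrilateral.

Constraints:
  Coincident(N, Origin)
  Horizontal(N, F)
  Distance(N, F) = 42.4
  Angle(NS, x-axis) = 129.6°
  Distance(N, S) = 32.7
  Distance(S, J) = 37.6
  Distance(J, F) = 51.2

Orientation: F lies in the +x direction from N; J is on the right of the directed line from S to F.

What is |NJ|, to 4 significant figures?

12.74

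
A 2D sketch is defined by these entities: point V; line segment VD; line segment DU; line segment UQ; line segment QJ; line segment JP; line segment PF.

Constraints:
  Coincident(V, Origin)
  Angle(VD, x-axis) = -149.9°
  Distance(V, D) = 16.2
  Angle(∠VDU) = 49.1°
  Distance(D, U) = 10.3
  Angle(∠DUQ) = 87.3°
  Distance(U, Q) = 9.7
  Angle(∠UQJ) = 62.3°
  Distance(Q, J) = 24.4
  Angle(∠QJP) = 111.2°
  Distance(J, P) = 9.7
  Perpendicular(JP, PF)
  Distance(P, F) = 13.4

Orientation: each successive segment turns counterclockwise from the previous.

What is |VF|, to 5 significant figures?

23.416

∠QJP = 111.2° gives JP at -99.800° from the x-axis; with |JP| = 9.7, P = (-27.124, -16.549). JP ⟂ PF, so PF runs at -9.8000°; with |PF| = 13.4, F = (-13.919, -18.830). Then |VF| = |F − V| = 23.416.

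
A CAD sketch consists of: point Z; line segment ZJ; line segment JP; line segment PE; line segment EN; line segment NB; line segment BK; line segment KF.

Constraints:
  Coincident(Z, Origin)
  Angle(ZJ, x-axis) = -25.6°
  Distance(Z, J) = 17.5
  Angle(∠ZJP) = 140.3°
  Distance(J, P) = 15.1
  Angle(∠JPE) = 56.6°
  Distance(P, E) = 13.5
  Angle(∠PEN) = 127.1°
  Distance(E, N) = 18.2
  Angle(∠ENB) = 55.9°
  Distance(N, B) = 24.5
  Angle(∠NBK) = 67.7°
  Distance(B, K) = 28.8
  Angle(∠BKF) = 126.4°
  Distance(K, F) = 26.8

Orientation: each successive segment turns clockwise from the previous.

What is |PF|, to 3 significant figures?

40.1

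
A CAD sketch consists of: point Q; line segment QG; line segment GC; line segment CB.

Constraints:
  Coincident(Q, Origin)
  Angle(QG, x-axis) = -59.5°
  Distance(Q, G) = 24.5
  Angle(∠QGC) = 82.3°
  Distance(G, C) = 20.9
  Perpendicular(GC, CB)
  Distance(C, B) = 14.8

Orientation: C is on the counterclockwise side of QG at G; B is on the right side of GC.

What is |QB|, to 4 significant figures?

42.87

Q is at the origin; QG runs at -59.5° with length 24.5, so G = 24.5·(cos -59.5°, sin -59.5°) = (12.43, -21.11). ∠QGC = 82.3°, so GC runs at -59.5° + (180° − 82.3°) = 38.20° from the x-axis; with |GC| = 20.9, C = G + 20.9·(cos 38.20°, sin 38.20°) = (28.86, -8.185). GC ⟂ CB; with |CB| = 14.8 on the right of GC, B = C + 14.8·(0.6184, -0.7859) = (38.01, -19.82). Then |QB| = |B − Q| = 42.87.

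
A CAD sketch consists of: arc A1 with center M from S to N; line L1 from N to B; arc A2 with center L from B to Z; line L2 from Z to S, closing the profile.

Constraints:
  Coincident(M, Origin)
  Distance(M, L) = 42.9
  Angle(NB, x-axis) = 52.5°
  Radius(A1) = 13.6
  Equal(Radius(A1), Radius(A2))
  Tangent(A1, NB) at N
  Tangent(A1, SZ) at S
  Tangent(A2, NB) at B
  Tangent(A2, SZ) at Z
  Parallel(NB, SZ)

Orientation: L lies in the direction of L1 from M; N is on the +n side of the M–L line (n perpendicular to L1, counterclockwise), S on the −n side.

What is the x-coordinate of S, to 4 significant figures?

10.79

The slot axis is L1's direction at 52.5°, so u = (cos 52.5°, sin 52.5°) = (0.6088, 0.7934) and n = (−sin 52.5°, cos 52.5°) = (-0.7934, 0.6088). M is at the origin and L lies 42.9 along u from M, so L = 42.9·u = (26.12, 34.03). Tangency of A1 to both parallel lines with radius 13.6 puts N and S at M ± 13.6·n: N = (-10.79, 8.279), S = (10.79, -8.279). So S.x = 10.79.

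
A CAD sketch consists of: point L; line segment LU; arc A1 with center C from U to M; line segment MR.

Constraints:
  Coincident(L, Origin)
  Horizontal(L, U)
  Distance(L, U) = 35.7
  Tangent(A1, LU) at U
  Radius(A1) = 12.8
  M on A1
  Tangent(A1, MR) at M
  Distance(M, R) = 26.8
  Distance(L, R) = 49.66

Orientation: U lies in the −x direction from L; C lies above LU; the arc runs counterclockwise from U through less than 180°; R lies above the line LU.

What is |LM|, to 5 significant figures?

27.477

Checks: |CU| = 12.80 ✓; |CM| = 12.80 ✓; ∠(CM, MR) = 90.00° ✓; |MR| = 26.80 ✓; |LR| = 49.66 ✓.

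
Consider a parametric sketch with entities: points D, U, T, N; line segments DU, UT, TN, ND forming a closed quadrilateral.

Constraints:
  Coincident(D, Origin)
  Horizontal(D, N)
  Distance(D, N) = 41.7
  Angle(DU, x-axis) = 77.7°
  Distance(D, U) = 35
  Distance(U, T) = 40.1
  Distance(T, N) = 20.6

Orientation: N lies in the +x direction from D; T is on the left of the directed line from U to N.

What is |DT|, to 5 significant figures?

49.447

Checks: |UT| = 40.10 ✓; |TN| = 20.60 ✓.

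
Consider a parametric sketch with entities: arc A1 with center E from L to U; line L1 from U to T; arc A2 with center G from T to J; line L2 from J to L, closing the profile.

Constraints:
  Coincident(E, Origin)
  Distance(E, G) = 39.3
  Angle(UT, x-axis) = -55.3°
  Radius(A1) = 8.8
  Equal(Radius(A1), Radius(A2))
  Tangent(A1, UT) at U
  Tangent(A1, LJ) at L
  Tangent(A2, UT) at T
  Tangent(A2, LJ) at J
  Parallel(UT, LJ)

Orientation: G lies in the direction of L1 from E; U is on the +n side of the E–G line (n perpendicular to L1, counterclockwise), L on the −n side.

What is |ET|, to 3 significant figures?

40.3

Tangency of A1 to both parallel lines with radius 8.8 puts U and L at E ± 8.8·n: U = (7.23, 5.01), L = (-7.23, -5.01). Equal radii place T and J the same way about G: T = G + 8.8·n = (29.6, -27.3), J = G − 8.8·n = (15.1, -37.3). Then |ET| = |T − E| = 40.3.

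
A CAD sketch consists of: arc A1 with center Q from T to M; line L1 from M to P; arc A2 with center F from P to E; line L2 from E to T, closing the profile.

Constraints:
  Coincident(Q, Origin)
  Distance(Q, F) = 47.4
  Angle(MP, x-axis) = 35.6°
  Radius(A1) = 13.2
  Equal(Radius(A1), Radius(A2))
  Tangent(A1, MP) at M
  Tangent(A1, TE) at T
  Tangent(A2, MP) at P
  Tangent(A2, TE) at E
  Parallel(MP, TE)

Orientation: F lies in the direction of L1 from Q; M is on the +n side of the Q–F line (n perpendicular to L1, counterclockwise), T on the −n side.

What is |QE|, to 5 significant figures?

49.204

The slot axis is L1's direction at 35.6°, so u = (cos 35.6°, sin 35.6°) = (0.81310, 0.58212) and n = (−sin 35.6°, cos 35.6°) = (-0.58212, 0.81310). Q is at the origin and F lies 47.4 along u from Q, so F = 47.4·u = (38.541, 27.593). Tangency of A1 to both parallel lines with radius 13.2 puts M and T at Q ± 13.2·n: M = (-7.6840, 10.733), T = (7.6840, -10.733). Equal radii place P and E the same way about F: P = F + 13.2·n = (30.857, 38.326), E = F − 13.2·n = (46.225, 16.860). Then |QE| = |E − Q| = 49.204.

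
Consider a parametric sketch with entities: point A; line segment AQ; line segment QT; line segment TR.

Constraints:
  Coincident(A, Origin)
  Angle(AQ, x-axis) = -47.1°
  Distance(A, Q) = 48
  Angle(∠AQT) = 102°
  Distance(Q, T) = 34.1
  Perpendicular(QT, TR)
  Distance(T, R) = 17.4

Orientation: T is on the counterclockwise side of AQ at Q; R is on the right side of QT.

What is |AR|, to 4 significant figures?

78.00

A is at the origin; AQ runs at -47.1° with length 48.0, so Q = 48.0·(cos -47.1°, sin -47.1°) = (32.67, -35.16). ∠AQT = 102.0°, so QT runs at -47.1° + (180° − 102.0°) = 30.90° from the x-axis; with |QT| = 34.1, T = Q + 34.1·(cos 30.90°, sin 30.90°) = (61.93, -17.65). QT ⟂ TR; with |TR| = 17.4 on the right of QT, R = T + 17.4·(0.5135, -0.8581) = (70.87, -32.58). Then |AR| = |R − A| = 78.00.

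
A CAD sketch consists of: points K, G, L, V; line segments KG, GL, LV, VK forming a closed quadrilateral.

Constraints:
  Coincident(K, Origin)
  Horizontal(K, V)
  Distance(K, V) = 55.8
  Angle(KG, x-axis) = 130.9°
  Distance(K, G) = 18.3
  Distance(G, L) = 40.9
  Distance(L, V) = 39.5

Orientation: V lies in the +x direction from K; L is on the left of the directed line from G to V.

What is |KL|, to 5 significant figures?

37.916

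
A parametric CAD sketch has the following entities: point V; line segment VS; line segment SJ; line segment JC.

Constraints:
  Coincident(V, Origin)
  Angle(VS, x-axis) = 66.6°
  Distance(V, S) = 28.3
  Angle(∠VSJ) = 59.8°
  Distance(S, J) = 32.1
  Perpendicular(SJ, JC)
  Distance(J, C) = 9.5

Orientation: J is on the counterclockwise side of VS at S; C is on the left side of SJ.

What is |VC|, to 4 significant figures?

23.30

V is at the origin; VS runs at 66.6° with length 28.3, so S = 28.3·(cos 66.6°, sin 66.6°) = (11.24, 25.97). ∠VSJ = 59.8°, so SJ runs at 66.6° + (180° − 59.8°) = 186.8° from the x-axis; with |SJ| = 32.1, J = S + 32.1·(cos 186.8°, sin 186.8°) = (-20.63, 22.17). SJ is perpendicular to JC; with |JC| = 9.5 on the left of SJ, C = J + 9.5·(0.1184, -0.9930) = (-19.51, 12.74). Then |VC| = |C − V| = 23.30.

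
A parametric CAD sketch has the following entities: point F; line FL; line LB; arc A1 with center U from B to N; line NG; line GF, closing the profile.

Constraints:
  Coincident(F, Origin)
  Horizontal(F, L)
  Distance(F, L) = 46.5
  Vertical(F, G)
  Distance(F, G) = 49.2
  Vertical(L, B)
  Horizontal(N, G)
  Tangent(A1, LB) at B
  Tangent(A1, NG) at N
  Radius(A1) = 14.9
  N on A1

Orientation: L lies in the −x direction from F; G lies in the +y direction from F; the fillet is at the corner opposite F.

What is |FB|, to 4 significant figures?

57.78

The virtual corner opposite F is at (-46.50, 49.20). Since A1 is tangent to LB there, UB ⟂ LB and since A1 is tangent to NG there, UN ⟂ NG, with radius 14.9, so the center U sits 14.9 in from both sides at U = (-31.60, 34.30). That places the tangent points at B = (-46.50, 34.30) on LB and N = (-31.60, 49.20) on NG. Then |FB| = |B − F| = 57.78.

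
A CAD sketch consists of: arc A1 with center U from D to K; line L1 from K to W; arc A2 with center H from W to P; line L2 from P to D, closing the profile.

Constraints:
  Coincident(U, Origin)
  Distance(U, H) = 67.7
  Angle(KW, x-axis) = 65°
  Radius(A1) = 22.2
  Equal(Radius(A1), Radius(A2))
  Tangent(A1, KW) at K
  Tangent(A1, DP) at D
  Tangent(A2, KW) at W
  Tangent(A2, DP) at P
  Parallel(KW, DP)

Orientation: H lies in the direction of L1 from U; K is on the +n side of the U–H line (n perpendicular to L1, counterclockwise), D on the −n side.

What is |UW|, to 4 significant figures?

71.25

The slot axis is L1's direction at 65.0°, so u = (cos 65.0°, sin 65.0°) = (0.4226, 0.9063) and n = (−sin 65.0°, cos 65.0°) = (-0.9063, 0.4226). U is at the origin and H lies 67.7 along u from U, so H = 67.7·u = (28.61, 61.36). Tangency of A1 to both parallel lines with radius 22.2 puts K and D at U ± 22.2·n: K = (-20.12, 9.382), D = (20.12, -9.382). Equal radii place W and P the same way about H: W = H + 22.2·n = (8.491, 70.74), P = H − 22.2·n = (48.73, 51.97). Then |UW| = |W − U| = 71.25.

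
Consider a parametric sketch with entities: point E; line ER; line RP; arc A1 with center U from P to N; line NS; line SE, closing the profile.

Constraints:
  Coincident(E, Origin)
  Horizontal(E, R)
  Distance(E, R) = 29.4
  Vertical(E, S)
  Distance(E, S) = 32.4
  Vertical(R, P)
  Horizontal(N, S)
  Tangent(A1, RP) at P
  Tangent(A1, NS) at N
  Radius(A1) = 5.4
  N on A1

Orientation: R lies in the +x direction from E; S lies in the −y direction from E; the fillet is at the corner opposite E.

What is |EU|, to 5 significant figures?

36.125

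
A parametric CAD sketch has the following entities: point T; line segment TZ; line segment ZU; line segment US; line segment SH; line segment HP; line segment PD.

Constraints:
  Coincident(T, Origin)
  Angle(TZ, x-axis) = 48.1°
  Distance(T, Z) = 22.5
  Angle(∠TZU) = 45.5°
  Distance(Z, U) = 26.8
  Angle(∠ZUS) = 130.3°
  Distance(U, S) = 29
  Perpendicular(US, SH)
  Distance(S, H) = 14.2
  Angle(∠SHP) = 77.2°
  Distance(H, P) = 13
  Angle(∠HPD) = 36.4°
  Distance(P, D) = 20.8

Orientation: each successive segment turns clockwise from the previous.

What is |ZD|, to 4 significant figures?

55.53

∠SHP = 77.2° gives HP at 31.10° from the x-axis; with |HP| = 13.0, P = (-2.902, -13.16). ∠HPD = 36.4° gives PD at -112.5° from the x-axis; with |PD| = 20.8, D = (-10.86, -32.38). Then |ZD| = |D − Z| = 55.53.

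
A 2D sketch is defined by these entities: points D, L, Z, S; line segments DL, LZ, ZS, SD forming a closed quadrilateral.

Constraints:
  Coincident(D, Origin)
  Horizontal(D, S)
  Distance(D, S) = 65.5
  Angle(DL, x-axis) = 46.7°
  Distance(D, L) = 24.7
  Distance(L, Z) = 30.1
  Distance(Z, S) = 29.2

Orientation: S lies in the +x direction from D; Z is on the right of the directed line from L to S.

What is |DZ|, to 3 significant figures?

37.0

Checks: |LZ| = 30.10 ✓; |ZS| = 29.20 ✓.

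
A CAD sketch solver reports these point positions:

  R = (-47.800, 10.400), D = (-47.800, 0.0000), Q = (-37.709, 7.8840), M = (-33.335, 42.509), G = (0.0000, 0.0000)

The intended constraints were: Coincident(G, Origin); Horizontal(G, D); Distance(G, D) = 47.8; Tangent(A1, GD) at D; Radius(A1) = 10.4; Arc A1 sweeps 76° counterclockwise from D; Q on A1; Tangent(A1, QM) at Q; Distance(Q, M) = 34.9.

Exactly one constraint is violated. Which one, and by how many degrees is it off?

Tangent(A1, QM) at Q — off by 6.80°.

G = (0.00, 0.00) ✓; G.y = 0.00, D.y = 0.00 ✓; |GD| = 47.80 ✓; ∠(RD, DG) = 90.00° ✓; |RD| = 10.40 ✓; bearing(R→Q) − bearing(R→D) = 76.00° ✓; |RQ| = 10.40 ✓; ∠(RQ, QM) = 83.20° ✗; |QM| = 34.90 ✓.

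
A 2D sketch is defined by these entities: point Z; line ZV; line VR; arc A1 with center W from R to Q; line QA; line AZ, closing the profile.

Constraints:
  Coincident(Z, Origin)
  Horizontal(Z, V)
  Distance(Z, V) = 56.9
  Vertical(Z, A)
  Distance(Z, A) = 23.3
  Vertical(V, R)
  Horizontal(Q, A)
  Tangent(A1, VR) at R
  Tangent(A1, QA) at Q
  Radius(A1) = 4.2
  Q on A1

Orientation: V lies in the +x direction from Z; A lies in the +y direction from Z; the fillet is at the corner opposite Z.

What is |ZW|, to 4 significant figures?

56.05

Z is at the origin; Z and V share the same y with |ZV| = 56.9 and V on the +x side, so V = (56.90, 0.000). ZA is vertical with |ZA| = 23.3 and A on the +y side, so A = (0.000, 23.30). The virtual corner opposite Z is at (56.90, 23.30). Tangency of A1 to VR means the radius WR is perpendicular to VR and since A1 is tangent to QA there, WQ ⟂ QA, with radius 4.2, so the center W sits 4.2 in from both sides at W = (52.70, 19.10). Then |ZW| = |W − Z| = 56.05.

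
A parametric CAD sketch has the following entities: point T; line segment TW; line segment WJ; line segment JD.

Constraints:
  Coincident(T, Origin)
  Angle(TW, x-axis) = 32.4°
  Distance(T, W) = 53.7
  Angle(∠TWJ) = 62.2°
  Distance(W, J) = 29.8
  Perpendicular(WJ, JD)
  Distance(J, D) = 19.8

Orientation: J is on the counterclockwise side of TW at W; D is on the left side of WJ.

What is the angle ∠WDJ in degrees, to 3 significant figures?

56.4°

T is at the origin; TW runs at 32.4° with length 53.7, so W = 53.7·(cos 32.4°, sin 32.4°) = (45.3, 28.8). ∠TWJ = 62.2°, so WJ runs at 32.4° + (180° − 62.2°) = 150° from the x-axis; with |WJ| = 29.8, J = W + 29.8·(cos 150°, sin 150°) = (19.5, 43.6). WJ ⟂ JD; with |JD| = 19.8 on the left of WJ, D = J + 19.8·(-0.497, -0.868) = (9.64, 26.4). Then cos ∠WDJ = DW·DJ / (|DW||DJ|), giving 56.4°.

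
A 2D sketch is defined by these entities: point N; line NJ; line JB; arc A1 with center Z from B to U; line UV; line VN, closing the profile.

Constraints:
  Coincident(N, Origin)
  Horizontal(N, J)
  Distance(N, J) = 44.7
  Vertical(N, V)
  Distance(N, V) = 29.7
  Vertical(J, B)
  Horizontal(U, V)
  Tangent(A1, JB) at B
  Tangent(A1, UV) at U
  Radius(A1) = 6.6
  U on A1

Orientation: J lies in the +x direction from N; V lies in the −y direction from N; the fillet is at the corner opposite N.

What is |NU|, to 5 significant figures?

48.308

N is at the origin; N and J share the same y with |NJ| = 44.7 and J on the +x side, so J = (44.700, 0.0000). NV is vertical with |NV| = 29.7 and V on the −y side, so V = (0.0000, -29.700). The virtual corner opposite N is at (44.700, -29.700). Since A1 is tangent to JB there, ZB ⟂ JB and tangency of A1 to UV means the radius ZU is perpendicular to UV, with radius 6.6, so the center Z sits 6.6 in from both sides at Z = (38.100, -23.100). That places the tangent points at B = (44.700, -23.100) on JB and U = (38.100, -29.700) on UV. Then |NU| = |U − N| = 48.308.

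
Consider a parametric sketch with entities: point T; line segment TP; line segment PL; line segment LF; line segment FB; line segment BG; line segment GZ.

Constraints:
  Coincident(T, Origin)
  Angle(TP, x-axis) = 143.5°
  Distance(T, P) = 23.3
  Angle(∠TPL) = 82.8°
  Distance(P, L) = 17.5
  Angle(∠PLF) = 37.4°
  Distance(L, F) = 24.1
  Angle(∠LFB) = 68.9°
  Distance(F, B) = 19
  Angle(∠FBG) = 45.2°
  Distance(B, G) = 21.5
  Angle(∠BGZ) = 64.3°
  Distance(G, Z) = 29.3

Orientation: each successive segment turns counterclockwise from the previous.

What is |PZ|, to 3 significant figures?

26.6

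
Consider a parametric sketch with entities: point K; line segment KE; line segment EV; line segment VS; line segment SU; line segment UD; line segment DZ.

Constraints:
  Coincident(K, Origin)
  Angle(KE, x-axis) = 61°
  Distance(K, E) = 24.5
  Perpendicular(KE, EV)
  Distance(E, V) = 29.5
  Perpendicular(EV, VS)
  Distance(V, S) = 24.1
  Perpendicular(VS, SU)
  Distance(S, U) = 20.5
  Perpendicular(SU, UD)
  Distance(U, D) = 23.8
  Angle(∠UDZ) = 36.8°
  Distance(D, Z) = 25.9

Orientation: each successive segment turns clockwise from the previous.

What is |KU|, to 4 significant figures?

9.009

K is at the origin; KE runs at 61.0° with length 24.5, so E = (11.88, 21.43). The perpendicularity gives EV at right angles to KE, so EV runs at -29.00°; with |EV| = 29.5, V = (37.68, 7.126). EV ⟂ VS, so VS runs at -119.0°; with |VS| = 24.1, S = (26.00, -13.95). VS is perpendicular to SU, so SU runs at 151.0°; with |SU| = 20.5, U = (8.066, -4.013). Then |KU| = |U − K| = 9.009.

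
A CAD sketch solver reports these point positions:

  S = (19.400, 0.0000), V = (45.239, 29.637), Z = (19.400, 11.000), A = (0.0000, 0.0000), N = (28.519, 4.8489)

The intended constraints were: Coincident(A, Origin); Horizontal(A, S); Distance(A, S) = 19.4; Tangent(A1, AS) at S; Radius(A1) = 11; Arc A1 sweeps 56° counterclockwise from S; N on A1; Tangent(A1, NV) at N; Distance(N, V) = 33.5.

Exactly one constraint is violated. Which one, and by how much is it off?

Distance(N, V) = 33.5 — off by 3.60.

A = (0.00, 0.00) ✓; A.y = 0.00, S.y = 0.00 ✓; |AS| = 19.40 ✓; ∠(ZS, SA) = 90.00° ✓; |ZS| = 11.00 ✓; bearing(Z→N) − bearing(Z→S) = 56.00° ✓; |ZN| = 11.00 ✓; ∠(ZN, NV) = 90.00° ✓; |NV| = 29.90 ✗.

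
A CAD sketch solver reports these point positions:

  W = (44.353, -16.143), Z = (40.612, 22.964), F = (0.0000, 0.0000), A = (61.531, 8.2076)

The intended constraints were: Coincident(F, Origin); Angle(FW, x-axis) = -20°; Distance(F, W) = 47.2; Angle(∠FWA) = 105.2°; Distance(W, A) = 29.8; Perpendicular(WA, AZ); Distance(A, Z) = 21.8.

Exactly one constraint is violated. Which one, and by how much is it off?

Distance(A, Z) = 21.8 — off by 3.80.

F = (0.00, 0.00) ✓; FW at -20.00° ✓; |FW| = 47.20 ✓; ∠FWA = 105.2° ✓; |WA| = 29.80 ✓; ∠(WA, AZ) = 90.00° ✓; |AZ| = 25.60 ✗.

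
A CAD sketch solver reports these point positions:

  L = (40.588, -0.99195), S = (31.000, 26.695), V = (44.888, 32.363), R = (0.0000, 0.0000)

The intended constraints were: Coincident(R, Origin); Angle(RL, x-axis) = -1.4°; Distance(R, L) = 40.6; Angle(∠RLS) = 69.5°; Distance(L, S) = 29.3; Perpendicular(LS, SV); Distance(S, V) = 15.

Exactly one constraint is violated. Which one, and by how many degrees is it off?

Perpendicular(LS, SV) — off by 3.10°.

R = (0.00, 0.00) ✓; RL at -1.400° ✓; |RL| = 40.60 ✓; ∠RLS = 69.50° ✓; |LS| = 29.30 ✓; ∠(LS, SV) = 86.90° ✗; |SV| = 15.00 ✓.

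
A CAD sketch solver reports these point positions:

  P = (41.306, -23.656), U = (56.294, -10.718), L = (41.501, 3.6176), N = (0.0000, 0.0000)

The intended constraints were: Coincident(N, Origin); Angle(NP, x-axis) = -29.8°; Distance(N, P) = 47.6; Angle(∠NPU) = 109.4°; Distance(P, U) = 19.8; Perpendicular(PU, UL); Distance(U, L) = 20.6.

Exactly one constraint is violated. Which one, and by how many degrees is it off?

Perpendicular(PU, UL) — off by 5.10°.

N = (0.00, 0.00) ✓; NP at -29.80° ✓; |NP| = 47.60 ✓; ∠NPU = 109.4° ✓; |PU| = 19.80 ✓; ∠(PU, UL) = 95.10° ✗; |UL| = 20.60 ✓.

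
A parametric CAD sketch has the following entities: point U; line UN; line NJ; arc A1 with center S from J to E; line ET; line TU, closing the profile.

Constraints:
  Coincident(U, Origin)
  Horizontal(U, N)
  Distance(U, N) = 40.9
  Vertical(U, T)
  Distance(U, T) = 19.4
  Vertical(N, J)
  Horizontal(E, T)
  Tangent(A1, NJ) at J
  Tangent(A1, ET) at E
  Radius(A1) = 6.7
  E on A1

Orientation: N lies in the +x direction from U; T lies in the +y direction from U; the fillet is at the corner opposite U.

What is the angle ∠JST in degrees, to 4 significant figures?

168.9°

U is at the origin; U and N share the same y with |UN| = 40.9 and N on the +x side, so N = (40.90, 0.000). U and T share the same x with |UT| = 19.4 and T on the +y side, so T = (0.000, 19.40). The virtual corner opposite U is at (40.90, 19.40). A1 meets NJ tangentially, so SJ is at right angles to NJ and the tangent condition forces SE to be normal to ET, with radius 6.7, so the center S sits 6.7 in from both sides at S = (34.20, 12.70). That places the tangent points at J = (40.90, 12.70) on NJ and E = (34.20, 19.40) on ET. Then cos ∠JST = SJ·ST / (|SJ||ST|), giving 168.9°.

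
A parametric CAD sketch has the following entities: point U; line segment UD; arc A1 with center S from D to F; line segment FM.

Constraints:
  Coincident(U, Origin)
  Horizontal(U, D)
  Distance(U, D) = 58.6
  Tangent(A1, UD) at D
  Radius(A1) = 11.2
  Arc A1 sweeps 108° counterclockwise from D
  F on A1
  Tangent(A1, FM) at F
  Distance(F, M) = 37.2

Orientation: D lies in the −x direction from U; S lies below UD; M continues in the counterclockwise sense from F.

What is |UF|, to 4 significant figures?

70.79

U is at the origin; UD is horizontal with |UD| = 58.6 and D on the −x side, so D = (-58.60, 0.000). A1 meets UD tangentially, so SD is at right angles to UD, so S = D + (0, -11.2) = (-58.60, -11.20). On A1, D sits at bearing 90° from S; a 108° counterclockwise sweep puts F at bearing 198°, so F = S + 11.2·(cos 198°, sin 198°) = (-69.25, -14.66). Then |UF| = |F − U| = 70.79.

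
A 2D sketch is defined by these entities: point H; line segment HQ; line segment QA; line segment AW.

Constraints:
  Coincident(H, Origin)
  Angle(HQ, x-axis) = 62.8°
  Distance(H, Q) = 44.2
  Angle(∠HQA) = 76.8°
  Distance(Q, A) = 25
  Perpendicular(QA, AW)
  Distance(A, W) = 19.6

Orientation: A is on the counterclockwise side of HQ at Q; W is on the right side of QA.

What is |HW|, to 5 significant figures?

64.382

H is at the origin; HQ runs at 62.8° with length 44.2, so Q = 44.2·(cos 62.8°, sin 62.8°) = (20.204, 39.312). ∠HQA = 76.8°, so QA runs at 62.8° + (180° − 76.8°) = 166.00° from the x-axis; with |QA| = 25.0, A = Q + 25.0·(cos 166.00°, sin 166.00°) = (-4.0537, 45.360). QA ⟂ AW; with |AW| = 19.6 on the right of QA, W = A + 19.6·(0.24192, 0.97030) = (0.68800, 64.378). Then |HW| = |W − H| = 64.382.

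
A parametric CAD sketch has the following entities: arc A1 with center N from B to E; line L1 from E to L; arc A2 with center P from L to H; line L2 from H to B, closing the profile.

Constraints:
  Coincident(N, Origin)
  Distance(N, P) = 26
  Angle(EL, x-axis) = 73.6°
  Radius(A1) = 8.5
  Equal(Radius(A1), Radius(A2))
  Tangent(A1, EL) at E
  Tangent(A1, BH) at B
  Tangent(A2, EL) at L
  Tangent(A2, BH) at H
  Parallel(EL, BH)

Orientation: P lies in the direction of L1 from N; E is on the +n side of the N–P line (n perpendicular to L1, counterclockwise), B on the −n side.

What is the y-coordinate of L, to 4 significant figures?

27.34

Tangency of A1 to both parallel lines with radius 8.5 puts E and B at N ± 8.5·n: E = (-8.154, 2.400), B = (8.154, -2.400). Equal radii place L and H the same way about P: L = P + 8.5·n = (-0.8133, 27.34), H = P − 8.5·n = (15.50, 22.54). So L.y = 27.34.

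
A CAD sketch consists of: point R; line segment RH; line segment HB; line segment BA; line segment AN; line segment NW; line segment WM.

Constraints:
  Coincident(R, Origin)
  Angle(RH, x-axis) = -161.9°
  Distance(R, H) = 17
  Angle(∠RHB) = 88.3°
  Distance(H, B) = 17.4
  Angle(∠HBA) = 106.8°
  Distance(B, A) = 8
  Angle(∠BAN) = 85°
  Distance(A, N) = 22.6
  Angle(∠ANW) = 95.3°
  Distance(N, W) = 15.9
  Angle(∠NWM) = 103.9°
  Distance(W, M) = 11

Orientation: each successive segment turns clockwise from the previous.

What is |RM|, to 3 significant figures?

25.6

∠ANW = 95.3° gives NW at -146° from the x-axis; with |NW| = 15.9, W = (-17.0, -12.9). ∠NWM = 103.9° gives WM at 137° from the x-axis; with |WM| = 11.0, M = (-25.1, -5.46). Then |RM| = |M − R| = 25.6.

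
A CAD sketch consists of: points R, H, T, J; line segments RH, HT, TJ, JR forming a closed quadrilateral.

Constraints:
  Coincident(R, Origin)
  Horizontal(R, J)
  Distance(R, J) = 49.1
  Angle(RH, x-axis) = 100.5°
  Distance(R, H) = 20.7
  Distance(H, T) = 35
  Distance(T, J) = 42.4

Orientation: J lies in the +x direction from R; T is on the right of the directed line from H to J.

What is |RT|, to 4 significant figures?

15.07

R is at the origin; R and J share the same y with |RJ| = 49.1 and J in +x, so J = (49.1, 0). RH runs at 100.5° with |RH| = 20.7, so H = (-3.772, 20.35). T is determined by |HT| = 35.0 and |TJ| = 42.4 together: it lies at the intersection of circle(H, 35.0) and circle(J, 42.4). With |HJ| = 56.65, the foot of the radical line on HJ is 23.27 from H and the perpendicular offset is √(35.0² − 23.27²) = 26.14. Taking the right-of-HJ solution: T = (8.555, -12.40).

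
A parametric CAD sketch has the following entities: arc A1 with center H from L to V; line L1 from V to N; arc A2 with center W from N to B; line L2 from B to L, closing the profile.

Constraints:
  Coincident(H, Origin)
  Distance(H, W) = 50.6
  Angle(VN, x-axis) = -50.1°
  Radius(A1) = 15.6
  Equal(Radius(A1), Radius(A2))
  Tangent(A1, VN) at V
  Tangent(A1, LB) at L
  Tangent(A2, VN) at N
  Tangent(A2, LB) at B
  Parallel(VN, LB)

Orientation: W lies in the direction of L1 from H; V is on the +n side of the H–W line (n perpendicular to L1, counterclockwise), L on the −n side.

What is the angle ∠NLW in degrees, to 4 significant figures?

14.52°

The slot axis is L1's direction at -50.1°, so u = (cos -50.1°, sin -50.1°) = (0.6414, -0.7672) and n = (−sin -50.1°, cos -50.1°) = (0.7672, 0.6414). H is at the origin and W lies 50.6 along u from H, so W = 50.6·u = (32.46, -38.82). Tangency of A1 to both parallel lines with radius 15.6 puts V and L at H ± 15.6·n: V = (11.97, 10.01), L = (-11.97, -10.01). Equal radii place N and B the same way about W: N = W + 15.6·n = (44.43, -28.81), B = W − 15.6·n = (20.49, -48.83). Then cos ∠NLW = LN·LW / (|LN||LW|), giving 14.52°.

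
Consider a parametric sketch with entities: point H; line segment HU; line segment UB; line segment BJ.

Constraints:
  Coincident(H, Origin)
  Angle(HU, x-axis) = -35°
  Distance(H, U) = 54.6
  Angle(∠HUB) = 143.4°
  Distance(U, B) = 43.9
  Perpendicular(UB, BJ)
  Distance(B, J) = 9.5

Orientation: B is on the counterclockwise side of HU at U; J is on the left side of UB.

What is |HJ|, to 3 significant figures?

90.7

H is at the origin; HU runs at -35.0° with length 54.6, so U = 54.6·(cos -35.0°, sin -35.0°) = (44.7, -31.3). ∠HUB = 143.4°, so UB runs at -35.0° + (180° − 143.4°) = 1.60° from the x-axis; with |UB| = 43.9, B = U + 43.9·(cos 1.60°, sin 1.60°) = (88.6, -30.1). UB is perpendicular to BJ; with |BJ| = 9.5 on the left of UB, J = B + 9.5·(-0.0279, 1.00) = (88.3, -20.6). Then |HJ| = |J − H| = 90.7.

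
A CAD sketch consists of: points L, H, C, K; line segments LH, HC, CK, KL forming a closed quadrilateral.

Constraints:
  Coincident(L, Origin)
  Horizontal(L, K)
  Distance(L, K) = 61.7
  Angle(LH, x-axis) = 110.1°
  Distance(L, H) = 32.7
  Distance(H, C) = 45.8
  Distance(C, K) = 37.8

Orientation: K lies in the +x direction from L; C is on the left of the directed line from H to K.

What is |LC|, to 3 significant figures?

43.1

L is at the origin; L and K share the same y with |LK| = 61.7 and K in +x, so K = (61.7, 0). LH runs at 110.1° with |LH| = 32.7, so H = (-11.2, 30.7). C is determined by |HC| = 45.8 and |CK| = 37.8 together: it lies at the intersection of circle(H, 45.8) and circle(K, 37.8). With |HK| = 79.1, the foot of the radical line on HK is 43.8 from H and the perpendicular offset is √(45.8² − 43.8²) = 13.4. Taking the left-of-HK solution: C = (34.3, 26.1).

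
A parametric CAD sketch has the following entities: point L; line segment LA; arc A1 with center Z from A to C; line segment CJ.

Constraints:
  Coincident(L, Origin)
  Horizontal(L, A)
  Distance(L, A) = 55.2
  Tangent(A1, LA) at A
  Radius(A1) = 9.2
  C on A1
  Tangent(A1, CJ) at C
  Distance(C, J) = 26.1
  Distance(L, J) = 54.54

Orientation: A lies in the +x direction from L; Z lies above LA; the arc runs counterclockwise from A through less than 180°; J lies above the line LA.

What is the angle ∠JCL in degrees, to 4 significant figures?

58.21°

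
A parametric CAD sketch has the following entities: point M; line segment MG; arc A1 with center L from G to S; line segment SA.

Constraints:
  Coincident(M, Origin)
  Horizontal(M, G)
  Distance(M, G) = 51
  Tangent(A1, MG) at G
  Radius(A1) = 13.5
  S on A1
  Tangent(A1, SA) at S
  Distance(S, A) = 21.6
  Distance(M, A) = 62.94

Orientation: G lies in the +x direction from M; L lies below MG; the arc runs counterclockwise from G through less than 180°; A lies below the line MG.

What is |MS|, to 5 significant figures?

43.931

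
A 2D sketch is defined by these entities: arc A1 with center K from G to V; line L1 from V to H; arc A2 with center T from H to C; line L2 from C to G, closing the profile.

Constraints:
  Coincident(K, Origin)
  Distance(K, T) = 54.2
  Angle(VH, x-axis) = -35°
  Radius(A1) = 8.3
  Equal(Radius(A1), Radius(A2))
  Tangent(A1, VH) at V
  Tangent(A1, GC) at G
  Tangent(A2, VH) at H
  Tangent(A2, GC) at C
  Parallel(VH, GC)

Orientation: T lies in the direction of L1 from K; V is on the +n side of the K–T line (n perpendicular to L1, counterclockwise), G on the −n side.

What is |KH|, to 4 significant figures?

54.83

The slot axis is L1's direction at -35.0°, so u = (cos -35.0°, sin -35.0°) = (0.8192, -0.5736) and n = (−sin -35.0°, cos -35.0°) = (0.5736, 0.8192). K is at the origin and T lies 54.2 along u from K, so T = 54.2·u = (44.40, -31.09). Tangency of A1 to both parallel lines with radius 8.3 puts V and G at K ± 8.3·n: V = (4.761, 6.799), G = (-4.761, -6.799). Equal radii place H and C the same way about T: H = T + 8.3·n = (49.16, -24.29), C = T − 8.3·n = (39.64, -37.89). Then |KH| = |H − K| = 54.83.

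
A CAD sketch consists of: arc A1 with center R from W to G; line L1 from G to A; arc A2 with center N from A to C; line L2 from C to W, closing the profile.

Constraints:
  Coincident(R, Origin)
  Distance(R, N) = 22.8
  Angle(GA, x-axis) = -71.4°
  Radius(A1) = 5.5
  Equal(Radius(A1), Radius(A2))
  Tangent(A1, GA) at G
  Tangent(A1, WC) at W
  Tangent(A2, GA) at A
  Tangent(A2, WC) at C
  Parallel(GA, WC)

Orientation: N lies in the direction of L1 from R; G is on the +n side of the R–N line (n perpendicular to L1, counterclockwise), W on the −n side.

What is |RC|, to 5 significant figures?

23.454

Tangency of A1 to both parallel lines with radius 5.5 puts G and W at R ± 5.5·n: G = (5.2127, 1.7543), W = (-5.2127, -1.7543). Equal radii place A and C the same way about N: A = N + 5.5·n = (12.485, -19.855), C = N − 5.5·n = (2.0595, -23.363). Then |RC| = |C − R| = 23.454.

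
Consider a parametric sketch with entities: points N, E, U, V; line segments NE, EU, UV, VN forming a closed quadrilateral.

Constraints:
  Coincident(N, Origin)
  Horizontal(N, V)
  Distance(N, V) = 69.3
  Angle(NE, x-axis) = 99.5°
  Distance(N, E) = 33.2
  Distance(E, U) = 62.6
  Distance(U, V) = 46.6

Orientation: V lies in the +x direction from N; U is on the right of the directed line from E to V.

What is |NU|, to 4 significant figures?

34.26

N is at the origin; N and V share the same y with |NV| = 69.3 and V in +x, so V = (69.3, 0). NE runs at 99.5° with |NE| = 33.2, so E = (-5.480, 32.74). U is determined by |EU| = 62.6 and |UV| = 46.6 together: it lies at the intersection of circle(E, 62.6) and circle(V, 46.6). With |EV| = 81.63, the foot of the radical line on EV is 51.52 from E and the perpendicular offset is √(62.6² − 51.52²) = 35.56. Taking the right-of-EV solution: U = (27.45, -20.50).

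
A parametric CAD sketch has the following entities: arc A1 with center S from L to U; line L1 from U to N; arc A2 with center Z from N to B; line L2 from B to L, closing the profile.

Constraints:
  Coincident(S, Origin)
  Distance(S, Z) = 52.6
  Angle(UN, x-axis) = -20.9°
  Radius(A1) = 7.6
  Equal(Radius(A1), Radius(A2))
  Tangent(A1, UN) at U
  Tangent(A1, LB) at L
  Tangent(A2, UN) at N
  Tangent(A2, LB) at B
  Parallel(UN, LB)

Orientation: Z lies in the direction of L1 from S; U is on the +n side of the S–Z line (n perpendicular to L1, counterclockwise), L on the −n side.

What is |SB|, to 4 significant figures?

53.15

Tangency of A1 to both parallel lines with radius 7.6 puts U and L at S ± 7.6·n: U = (2.711, 7.100), L = (-2.711, -7.100). Equal radii place N and B the same way about Z: N = Z + 7.6·n = (51.85, -11.66), B = Z − 7.6·n = (46.43, -25.86). Then |SB| = |B − S| = 53.15.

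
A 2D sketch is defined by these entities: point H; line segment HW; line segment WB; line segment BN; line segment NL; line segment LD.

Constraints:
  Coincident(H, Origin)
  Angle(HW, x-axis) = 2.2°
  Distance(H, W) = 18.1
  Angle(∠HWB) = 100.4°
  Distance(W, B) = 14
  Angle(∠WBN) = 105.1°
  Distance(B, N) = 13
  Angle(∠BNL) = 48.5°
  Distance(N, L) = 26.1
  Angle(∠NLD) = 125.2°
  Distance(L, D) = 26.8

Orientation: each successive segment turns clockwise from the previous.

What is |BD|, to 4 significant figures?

35.11

H is at the origin; HW runs at 2.2° with length 18.1, so W = (18.09, 0.6948). ∠HWB = 100.4° gives WB at -77.40° from the x-axis; with |WB| = 14.0, B = (21.14, -12.97). ∠WBN = 105.1° gives BN at -152.3° from the x-axis; with |BN| = 13.0, N = (9.631, -19.01). ∠BNL = 48.5° gives NL at 76.20° from the x-axis; with |NL| = 26.1, L = (15.86, 6.336). ∠NLD = 125.2° gives LD at 21.40° from the x-axis; with |LD| = 26.8, D = (40.81, 16.11). Then |BD| = |D − B| = 35.11.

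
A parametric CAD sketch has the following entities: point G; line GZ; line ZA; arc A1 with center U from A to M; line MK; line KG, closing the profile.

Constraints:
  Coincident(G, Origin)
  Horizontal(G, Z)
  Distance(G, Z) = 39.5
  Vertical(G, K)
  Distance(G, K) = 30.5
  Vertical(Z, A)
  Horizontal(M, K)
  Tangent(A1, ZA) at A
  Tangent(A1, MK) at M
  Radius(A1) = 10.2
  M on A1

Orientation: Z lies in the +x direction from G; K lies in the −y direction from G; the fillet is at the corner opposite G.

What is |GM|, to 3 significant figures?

42.3

The virtual corner opposite G is at (39.5, -30.5). The tangent condition forces UA to be normal to ZA and the tangent condition forces UM to be normal to MK, with radius 10.2, so the center U sits 10.2 in from both sides at U = (29.3, -20.3). That places the tangent points at A = (39.5, -20.3) on ZA and M = (29.3, -30.5) on MK. Then |GM| = |M − G| = 42.3.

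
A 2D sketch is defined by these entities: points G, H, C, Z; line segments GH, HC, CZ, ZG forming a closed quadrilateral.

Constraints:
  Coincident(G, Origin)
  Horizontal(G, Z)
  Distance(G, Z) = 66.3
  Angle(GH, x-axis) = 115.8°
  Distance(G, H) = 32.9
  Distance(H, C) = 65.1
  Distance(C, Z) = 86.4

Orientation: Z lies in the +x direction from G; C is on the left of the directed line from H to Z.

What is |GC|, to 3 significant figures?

83.3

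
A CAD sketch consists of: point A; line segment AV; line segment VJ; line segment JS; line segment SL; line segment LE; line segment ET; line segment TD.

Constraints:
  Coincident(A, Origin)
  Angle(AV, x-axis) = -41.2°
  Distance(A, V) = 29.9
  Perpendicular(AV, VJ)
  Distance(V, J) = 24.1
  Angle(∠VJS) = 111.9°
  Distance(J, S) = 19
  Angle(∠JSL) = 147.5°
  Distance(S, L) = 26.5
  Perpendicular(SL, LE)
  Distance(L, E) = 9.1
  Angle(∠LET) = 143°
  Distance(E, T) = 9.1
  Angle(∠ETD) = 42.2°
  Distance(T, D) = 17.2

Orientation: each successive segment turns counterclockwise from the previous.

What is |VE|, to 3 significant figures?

45.5

A is at the origin; AV runs at -41.2° with length 29.9, so V = (22.5, -19.7). AV ⟂ VJ, so VJ runs at 48.8°; with |VJ| = 24.1, J = (38.4, -1.56). ∠VJS = 111.9° gives JS at 117° from the x-axis; with |JS| = 19.0, S = (29.8, 15.4). ∠JSL = 147.5° gives SL at 149° from the x-axis; with |SL| = 26.5, L = (6.97, 28.9). SL ⟂ LE, so LE runs at -121°; with |LE| = 9.1, E = (2.33, 21.0). Then |VE| = |E − V| = 45.5.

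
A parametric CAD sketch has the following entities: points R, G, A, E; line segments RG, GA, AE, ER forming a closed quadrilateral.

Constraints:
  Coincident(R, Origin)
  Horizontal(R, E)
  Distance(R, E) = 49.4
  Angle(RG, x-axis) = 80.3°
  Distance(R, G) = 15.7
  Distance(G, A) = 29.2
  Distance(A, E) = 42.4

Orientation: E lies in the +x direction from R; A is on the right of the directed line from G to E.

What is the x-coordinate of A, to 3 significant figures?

9.05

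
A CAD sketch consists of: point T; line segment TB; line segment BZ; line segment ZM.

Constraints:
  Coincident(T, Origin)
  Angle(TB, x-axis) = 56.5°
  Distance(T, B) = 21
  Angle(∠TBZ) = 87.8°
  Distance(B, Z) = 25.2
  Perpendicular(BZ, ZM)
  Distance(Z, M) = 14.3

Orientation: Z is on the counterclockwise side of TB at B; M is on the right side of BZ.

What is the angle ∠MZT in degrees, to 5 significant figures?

130.70°

∠TBZ = 87.8°, so BZ runs at 56.5° + (180° − 87.8°) = 148.70° from the x-axis; with |BZ| = 25.2, Z = B + 25.2·(cos 148.70°, sin 148.70°) = (-9.9417, 30.603). The perpendicularity gives ZM at right angles to BZ; with |ZM| = 14.3 on the right of BZ, M = Z + 14.3·(0.51952, 0.85446) = (-2.5126, 42.822). Then cos ∠MZT = ZM·ZT / (|ZM||ZT|), giving 130.70°.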